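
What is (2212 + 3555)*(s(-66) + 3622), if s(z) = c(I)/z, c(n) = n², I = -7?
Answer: 1378330301/66 ≈ 2.0884e+7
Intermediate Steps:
s(z) = 49/z (s(z) = (-7)²/z = 49/z)
(2212 + 3555)*(s(-66) + 3622) = (2212 + 3555)*(49/(-66) + 3622) = 5767*(49*(-1/66) + 3622) = 5767*(-49/66 + 3622) = 5767*(239003/66) = 1378330301/66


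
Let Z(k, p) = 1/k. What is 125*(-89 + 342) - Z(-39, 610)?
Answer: 1233376/39 ≈ 31625.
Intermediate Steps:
125*(-89 + 342) - Z(-39, 610) = 125*(-89 + 342) - 1/(-39) = 125*253 - 1*(-1/39) = 31625 + 1/39 = 1233376/39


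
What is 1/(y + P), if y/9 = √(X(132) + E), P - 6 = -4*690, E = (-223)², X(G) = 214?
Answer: -34/43693 - √49943/393237 ≈ -0.0013465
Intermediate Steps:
E = 49729
P = -2754 (P = 6 - 4*690 = 6 - 2760 = -2754)
y = 9*√49943 (y = 9*√(214 + 49729) = 9*√49943 ≈ 2011.3)
1/(y + P) = 1/(9*√49943 - 2754) = 1/(-2754 + 9*√49943)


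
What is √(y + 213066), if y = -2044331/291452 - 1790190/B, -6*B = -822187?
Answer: √62415498644807881020093083/17116288966 ≈ 461.57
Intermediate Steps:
B = 822187/6 (B = -⅙*(-822187) = 822187/6 ≈ 1.3703e+5)
y = -4811349107177/239628045524 (y = -2044331/291452 - 1790190/822187/6 = -2044331*1/291452 - 1790190*6/822187 = -2044331/291452 - 10741140/822187 = -4811349107177/239628045524 ≈ -20.078)
√(y + 213066) = √(-4811349107177/239628045524 + 213066) = √(51051777798509407/239628045524) = √62415498644807881020093083/17116288966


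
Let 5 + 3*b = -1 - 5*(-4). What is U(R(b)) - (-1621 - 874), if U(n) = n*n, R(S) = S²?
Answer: 240511/81 ≈ 2969.3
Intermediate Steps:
b = 14/3 (b = -5/3 + (-1 - 5*(-4))/3 = -5/3 + (-1 + 20)/3 = -5/3 + (⅓)*19 = -5/3 + 19/3 = 14/3 ≈ 4.6667)
U(n) = n²
U(R(b)) - (-1621 - 874) = ((14/3)²)² - (-1621 - 874) = (196/9)² - 1*(-2495) = 38416/81 + 2495 = 240511/81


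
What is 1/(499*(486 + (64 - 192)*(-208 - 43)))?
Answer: 1/16274386 ≈ 6.1446e-8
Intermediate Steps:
1/(499*(486 + (64 - 192)*(-208 - 43))) = 1/(499*(486 - 128*(-251))) = 1/(499*(486 + 32128)) = 1/(499*32614) = 1/16274386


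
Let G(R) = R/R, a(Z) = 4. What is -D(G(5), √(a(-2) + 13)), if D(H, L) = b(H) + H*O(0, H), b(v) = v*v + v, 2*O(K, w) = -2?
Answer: -1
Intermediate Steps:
G(R) = 1
O(K, w) = -1 (O(K, w) = (½)*(-2) = -1)
b(v) = v + v² (b(v) = v² + v = v + v²)
D(H, L) = -H + H*(1 + H) (D(H, L) = H*(1 + H) + H*(-1) = H*(1 + H) - H = -H + H*(1 + H))
-D(G(5), √(a(-2) + 13)) = -1*1² = -1*1 = -1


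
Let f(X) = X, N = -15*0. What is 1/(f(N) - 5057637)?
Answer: -1/5057637 ≈ -1.9772e-7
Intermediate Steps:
N = 0
1/(f(N) - 5057637) = 1/(0 - 5057637) = 1/(-5057637) = -1/5057637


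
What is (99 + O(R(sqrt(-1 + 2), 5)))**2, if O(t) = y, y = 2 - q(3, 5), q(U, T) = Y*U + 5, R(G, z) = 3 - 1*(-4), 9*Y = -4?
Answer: 85264/9 ≈ 9473.8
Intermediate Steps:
Y = -4/9 (Y = (1/9)*(-4) = -4/9 ≈ -0.44444)
R(G, z) = 7 (R(G, z) = 3 + 4 = 7)
q(U, T) = 5 - 4*U/9 (q(U, T) = -4*U/9 + 5 = 5 - 4*U/9)
y = -5/3 (y = 2 - (5 - 4/9*3) = 2 - (5 - 4/3) = 2 - 1*11/3 = 2 - 11/3 = -5/3 ≈ -1.6667)
O(t) = -5/3
(99 + O(R(sqrt(-1 + 2), 5)))**2 = (99 - 5/3)**2 = (292/3)**2 = 85264/9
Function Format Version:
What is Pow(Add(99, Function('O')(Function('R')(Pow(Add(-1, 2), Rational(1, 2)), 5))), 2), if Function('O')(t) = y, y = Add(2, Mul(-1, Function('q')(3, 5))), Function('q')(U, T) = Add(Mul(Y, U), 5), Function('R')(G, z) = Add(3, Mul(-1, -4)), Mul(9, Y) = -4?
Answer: Rational(85264, 9) ≈ 9473.8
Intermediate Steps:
Y = Rational(-4, 9) (Y = Mul(Rational(1, 9), -4) = Rational(-4, 9) ≈ -0.44444)
Function('R')(G, z) = 7 (Function('R')(G, z) = Add(3, 4) = 7)
Function('q')(U, T) = Add(5, Mul(Rational(-4, 9), U)) (Function('q')(U, T) = Add(Mul(Rational(-4, 9), U), 5) = Add(5, Mul(Rational(-4, 9), U)))
y = Rational(-5, 3) (y = Add(2, Mul(-1, Add(5, Mul(Rational(-4, 9), 3)))) = Add(2, Mul(-1, Add(5, Rational(-4, 3)))) = Add(2, Mul(-1, Rational(11, 3))) = Add(2, Rational(-11, 3)) = Rational(-5, 3) ≈ -1.6667)
Function('O')(t) = Rational(-5, 3)
Pow(Add(99, Function('O')(Function('R')(Pow(Add(-1, 2), Rational(1, 2)), 5))), 2) = Pow(Add(99, Rational(-5, 3)), 2) = Pow(Rational(292, 3), 2) = Rational(85264, 9)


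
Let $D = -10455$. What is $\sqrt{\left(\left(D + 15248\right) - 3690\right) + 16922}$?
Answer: $5 \sqrt{721} \approx 134.26$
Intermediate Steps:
$\sqrt{\left(\left(D + 15248\right) - 3690\right) + 16922} = \sqrt{\left(\left(-10455 + 15248\right) - 3690\right) + 16922} = \sqrt{\left(4793 - 3690\right) + 16922} = \sqrt{1103 + 16922} = \sqrt{18025} = 5 \sqrt{721}$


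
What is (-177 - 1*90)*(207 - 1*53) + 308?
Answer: -40810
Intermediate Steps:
(-177 - 1*90)*(207 - 1*53) + 308 = (-177 - 90)*(207 - 53) + 308 = -267*154 + 308 = -41118 + 308 = -40810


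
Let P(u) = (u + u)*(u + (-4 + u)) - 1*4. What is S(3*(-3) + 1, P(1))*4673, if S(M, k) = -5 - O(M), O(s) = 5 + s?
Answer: -9346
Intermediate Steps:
P(u) = -4 + 2*u*(-4 + 2*u) (P(u) = (2*u)*(-4 + 2*u) - 4 = 2*u*(-4 + 2*u) - 4 = -4 + 2*u*(-4 + 2*u))
S(M, k) = -10 - M (S(M, k) = -5 - (5 + M) = -5 + (-5 - M) = -10 - M)
S(3*(-3) + 1, P(1))*4673 = (-10 - (3*(-3) + 1))*4673 = (-10 - (-9 + 1))*4673 = (-10 - 1*(-8))*4673 = (-10 + 8)*4673 = -2*4673 = -9346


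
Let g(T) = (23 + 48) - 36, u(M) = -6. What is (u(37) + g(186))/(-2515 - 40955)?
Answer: -29/43470 ≈ -0.00066713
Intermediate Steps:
g(T) = 35 (g(T) = 71 - 36 = 35)
(u(37) + g(186))/(-2515 - 40955) = (-6 + 35)/(-2515 - 40955) = 29/(-43470) = 29*(-1/43470) = -29/43470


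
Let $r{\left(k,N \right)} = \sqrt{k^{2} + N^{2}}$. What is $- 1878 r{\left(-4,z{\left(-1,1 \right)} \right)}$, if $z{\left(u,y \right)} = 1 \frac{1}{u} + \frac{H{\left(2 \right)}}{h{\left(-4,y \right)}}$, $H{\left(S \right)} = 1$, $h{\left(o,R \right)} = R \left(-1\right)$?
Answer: $- 3756 \sqrt{5} \approx -8398.7$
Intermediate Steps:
$h{\left(o,R \right)} = - R$
$z{\left(u,y \right)} = \frac{1}{u} - \frac{1}{y}$ ($z{\left(u,y \right)} = 1 \frac{1}{u} + 1 \frac{1}{\left(-1\right) y} = \frac{1}{u} + 1 \left(- \frac{1}{y}\right) = \frac{1}{u} - \frac{1}{y}$)
$r{\left(k,N \right)} = \sqrt{N^{2} + k^{2}}$
$- 1878 r{\left(-4,z{\left(-1,1 \right)} \right)} = - 1878 \sqrt{\left(\frac{1 - -1}{\left(-1\right) 1}\right)^{2} + \left(-4\right)^{2}} = - 1878 \sqrt{\left(\left(-1\right) 1 \left(1 + 1\right)\right)^{2} + 16} = - 1878 \sqrt{\left(\left(-1\right) 1 \cdot 2\right)^{2} + 16} = - 1878 \sqrt{\left(-2\right)^{2} + 16} = - 1878 \sqrt{4 + 16} = - 1878 \sqrt{20} = - 1878 \cdot 2 \sqrt{5} = - 3756 \sqrt{5}$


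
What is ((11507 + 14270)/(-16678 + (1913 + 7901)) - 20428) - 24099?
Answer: -305659105/6864 ≈ -44531.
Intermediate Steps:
((11507 + 14270)/(-16678 + (1913 + 7901)) - 20428) - 24099 = (25777/(-16678 + 9814) - 20428) - 24099 = (25777/(-6864) - 20428) - 24099 = (25777*(-1/6864) - 20428) - 24099 = (-25777/6864 - 20428) - 24099 = -140243569/6864 - 24099 = -305659105/6864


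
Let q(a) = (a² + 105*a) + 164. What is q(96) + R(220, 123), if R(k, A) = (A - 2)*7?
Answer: 20307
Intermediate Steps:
R(k, A) = -14 + 7*A (R(k, A) = (-2 + A)*7 = -14 + 7*A)
q(a) = 164 + a² + 105*a
q(96) + R(220, 123) = (164 + 96² + 105*96) + (-14 + 7*123) = (164 + 9216 + 10080) + (-14 + 861) = 19460 + 847 = 20307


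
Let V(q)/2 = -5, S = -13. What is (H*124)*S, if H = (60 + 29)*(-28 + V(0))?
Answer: 5451784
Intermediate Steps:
V(q) = -10 (V(q) = 2*(-5) = -10)
H = -3382 (H = (60 + 29)*(-28 - 10) = 89*(-38) = -3382)
(H*124)*S = -3382*124*(-13) = -419368*(-13) = 5451784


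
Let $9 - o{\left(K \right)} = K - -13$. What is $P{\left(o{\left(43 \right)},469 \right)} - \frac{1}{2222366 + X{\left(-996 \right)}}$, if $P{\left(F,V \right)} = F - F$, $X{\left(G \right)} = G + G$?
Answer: $- \frac{1}{2220374} \approx -4.5037 \cdot 10^{-7}$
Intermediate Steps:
$o{\left(K \right)} = -4 - K$ ($o{\left(K \right)} = 9 - \left(K - -13\right) = 9 - \left(K + 13\right) = 9 - \left(13 + K\right) = -4 - K$)
$X{\left(G \right)} = 2 G$
$P{\left(F,V \right)} = 0$
$P{\left(o{\left(43 \right)},469 \right)} - \frac{1}{2222366 + X{\left(-996 \right)}} = 0 - \frac{1}{2222366 + 2 \left(-996\right)} = 0 - \frac{1}{2222366 - 1992} = 0 - \frac{1}{2220374} = - \frac{1}{2220374}$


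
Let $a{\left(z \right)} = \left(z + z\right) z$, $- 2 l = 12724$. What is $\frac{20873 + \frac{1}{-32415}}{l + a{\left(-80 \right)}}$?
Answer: $\frac{338299147}{104343885} \approx 3.2422$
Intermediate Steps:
$l = -6362$ ($l = \left(- \frac{1}{2}\right) 12724 = -6362$)
$a{\left(z \right)} = 2 z^{2}$ ($a{\left(z \right)} = 2 z z = 2 z^{2}$)
$\frac{20873 + \frac{1}{-32415}}{l + a{\left(-80 \right)}} = \frac{20873 + \frac{1}{-32415}}{-6362 + 2 \left(-80\right)^{2}} = \frac{20873 - \frac{1}{32415}}{-6362 + 2 \cdot 6400} = \frac{676598294}{32415 \left(-6362 + 12800\right)} = \frac{676598294}{32415 \cdot 6438} = \frac{676598294}{32415} \cdot \frac{1}{6438} = \frac{338299147}{104343885}$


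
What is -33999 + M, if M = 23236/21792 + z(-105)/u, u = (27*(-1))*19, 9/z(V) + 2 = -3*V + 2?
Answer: -1108546148671/32606280 ≈ -33998.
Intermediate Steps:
z(V) = -3/V (z(V) = 9/(-2 + (-3*V + 2)) = 9/(-2 + (2 - 3*V)) = 9/((-3*V)) = 9*(-1/(3*V)) = -3/V)
u = -513 (u = -27*19 = -513)
M = 34765049/32606280 (M = 23236/21792 - 3/(-105)/(-513) = 23236*(1/21792) - 3*(-1/105)*(-1/513) = 5809/5448 + (1/35)*(-1/513) = 5809/5448 - 1/17955 = 34765049/32606280 ≈ 1.0662)
-33999 + M = -33999 + 34765049/32606280 = -1108546148671/32606280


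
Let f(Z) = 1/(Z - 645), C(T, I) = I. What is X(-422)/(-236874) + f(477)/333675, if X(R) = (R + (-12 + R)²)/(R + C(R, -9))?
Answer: 1755831553151/953841830772600 ≈ 0.0018408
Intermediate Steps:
f(Z) = 1/(-645 + Z)
X(R) = (R + (-12 + R)²)/(-9 + R) (X(R) = (R + (-12 + R)²)/(R - 9) = (R + (-12 + R)²)/(-9 + R))
X(-422)/(-236874) + f(477)/333675 = ((-422 + (-12 - 422)²)/(-9 - 422))/(-236874) + 1/((-645 + 477)*333675) = ((-422 + (-434)²)/(-431))*(-1/236874) + (1/333675)/(-168) = -(-422 + 188356)/431*(-1/236874) - 1/168*1/333675 = -1/431*187934*(-1/236874) - 1/56057400 = -187934/431*(-1/236874) - 1/56057400 = 93967/51046347 - 1/56057400 = 1755831553151/953841830772600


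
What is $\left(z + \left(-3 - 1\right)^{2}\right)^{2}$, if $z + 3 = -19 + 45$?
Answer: $1521$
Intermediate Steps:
$z = 23$ ($z = -3 + \left(-19 + 45\right) = -3 + 26 = 23$)
$\left(z + \left(-3 - 1\right)^{2}\right)^{2} = \left(23 + \left(-3 - 1\right)^{2}\right)^{2} = \left(23 + \left(-4\right)^{2}\right)^{2} = \left(23 + 16\right)^{2} = 39^{2} = 1521$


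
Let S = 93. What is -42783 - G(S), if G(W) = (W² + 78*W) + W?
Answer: -58779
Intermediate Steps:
G(W) = W² + 79*W
-42783 - G(S) = -42783 - 93*(79 + 93) = -42783 - 93*172 = -42783 - 1*15996 = -42783 - 15996 = -58779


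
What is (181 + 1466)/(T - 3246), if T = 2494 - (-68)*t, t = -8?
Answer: -61/48 ≈ -1.2708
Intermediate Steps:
T = 1950 (T = 2494 - (-68)*(-8) = 2494 - 1*544 = 2494 - 544 = 1950)
(181 + 1466)/(T - 3246) = (181 + 1466)/(1950 - 3246) = 1647/(-1296) = 1647*(-1/1296) = -61/48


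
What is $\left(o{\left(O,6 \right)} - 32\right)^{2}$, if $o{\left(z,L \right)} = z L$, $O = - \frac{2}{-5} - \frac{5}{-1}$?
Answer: $\frac{4}{25} \approx 0.16$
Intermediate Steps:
$O = \frac{27}{5}$ ($O = \left(-2\right) \left(- \frac{1}{5}\right) - -5 = \frac{2}{5} + 5 = \frac{27}{5} \approx 5.4$)
$o{\left(z,L \right)} = L z$
$\left(o{\left(O,6 \right)} - 32\right)^{2} = \left(6 \cdot \frac{27}{5} - 32\right)^{2} = \left(\frac{162}{5} - 32\right)^{2} = \left(\frac{2}{5}\right)^{2} = \frac{4}{25}$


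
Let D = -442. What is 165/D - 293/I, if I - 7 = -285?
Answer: 20909/30719 ≈ 0.68065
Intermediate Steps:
I = -278 (I = 7 - 285 = -278)
165/D - 293/I = 165/(-442) - 293/(-278) = 165*(-1/442) - 293*(-1/278) = -165/442 + 293/278 = 20909/30719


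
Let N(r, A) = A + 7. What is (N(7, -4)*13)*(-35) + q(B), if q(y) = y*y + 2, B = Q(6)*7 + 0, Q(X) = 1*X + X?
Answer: 5693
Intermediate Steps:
N(r, A) = 7 + A
Q(X) = 2*X (Q(X) = X + X = 2*X)
B = 84 (B = (2*6)*7 + 0 = 12*7 + 0 = 84 + 0 = 84)
q(y) = 2 + y² (q(y) = y² + 2 = 2 + y²)
(N(7, -4)*13)*(-35) + q(B) = ((7 - 4)*13)*(-35) + (2 + 84²) = (3*13)*(-35) + (2 + 7056) = 39*(-35) + 7058 = -1365 + 7058 = 5693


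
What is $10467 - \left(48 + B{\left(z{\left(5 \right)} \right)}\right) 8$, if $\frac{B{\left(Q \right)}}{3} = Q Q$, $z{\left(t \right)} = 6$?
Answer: $9219$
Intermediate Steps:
$B{\left(Q \right)} = 3 Q^{2}$ ($B{\left(Q \right)} = 3 Q Q = 3 Q^{2}$)
$10467 - \left(48 + B{\left(z{\left(5 \right)} \right)}\right) 8 = 10467 - \left(48 + 3 \cdot 6^{2}\right) 8 = 10467 - \left(48 + 3 \cdot 36\right) 8 = 10467 - \left(48 + 108\right) 8 = 10467 - 156 \cdot 8 = 10467 - 1248 = 9219$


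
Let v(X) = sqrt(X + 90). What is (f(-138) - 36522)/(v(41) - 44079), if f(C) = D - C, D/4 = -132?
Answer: 813522024/971479055 + 18456*sqrt(131)/971479055 ≈ 0.83762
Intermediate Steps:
D = -528 (D = 4*(-132) = -528)
f(C) = -528 - C
v(X) = sqrt(90 + X)
(f(-138) - 36522)/(v(41) - 44079) = ((-528 - 1*(-138)) - 36522)/(sqrt(90 + 41) - 44079) = ((-528 + 138) - 36522)/(sqrt(131) - 44079) = (-390 - 36522)/(-44079 + sqrt(131)) = -36912/(-44079 + sqrt(131))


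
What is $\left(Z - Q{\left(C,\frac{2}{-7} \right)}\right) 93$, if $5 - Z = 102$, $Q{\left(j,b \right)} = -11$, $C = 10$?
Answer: $-7998$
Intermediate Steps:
$Z = -97$ ($Z = 5 - 102 = -97$)
$\left(Z - Q{\left(C,\frac{2}{-7} \right)}\right) 93 = \left(-97 - -11\right) 93 = \left(-97 + 11\right) 93 = \left(-86\right) 93 = -7998$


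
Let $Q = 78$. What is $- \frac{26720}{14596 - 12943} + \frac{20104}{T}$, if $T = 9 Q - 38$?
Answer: $\frac{1936229}{137199} \approx 14.113$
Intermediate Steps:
$T = 664$ ($T = 9 \cdot 78 - 38 = 702 - 38 = 664$)
$- \frac{26720}{14596 - 12943} + \frac{20104}{T} = - \frac{26720}{14596 - 12943} + \frac{20104}{664} = - \frac{26720}{1653} + 20104 \cdot \frac{1}{664} = \left(-26720\right) \frac{1}{1653} + \frac{2513}{83} = - \frac{26720}{1653} + \frac{2513}{83} = \frac{1936229}{137199}$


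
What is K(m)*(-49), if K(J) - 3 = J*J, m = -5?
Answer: -1372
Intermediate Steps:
K(J) = 3 + J**2 (K(J) = 3 + J*J = 3 + J**2)
K(m)*(-49) = (3 + (-5)**2)*(-49) = (3 + 25)*(-49) = 28*(-49) = -1372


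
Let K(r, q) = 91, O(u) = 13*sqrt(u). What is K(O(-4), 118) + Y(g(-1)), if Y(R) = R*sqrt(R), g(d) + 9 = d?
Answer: 91 - 10*I*sqrt(10) ≈ 91.0 - 31.623*I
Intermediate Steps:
g(d) = -9 + d
Y(R) = R**(3/2)
K(O(-4), 118) + Y(g(-1)) = 91 + (-9 - 1)**(3/2) = 91 + (-10)**(3/2) = 91 - 10*I*sqrt(10)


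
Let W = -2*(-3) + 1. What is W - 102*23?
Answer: -2339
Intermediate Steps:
W = 7 (W = 6 + 1 = 7)
W - 102*23 = 7 - 102*23 = 7 - 2346 = -2339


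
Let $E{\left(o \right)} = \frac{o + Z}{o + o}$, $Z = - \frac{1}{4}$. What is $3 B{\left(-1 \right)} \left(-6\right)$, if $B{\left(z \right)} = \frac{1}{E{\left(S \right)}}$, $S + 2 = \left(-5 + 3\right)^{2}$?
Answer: $- \frac{288}{7} \approx -41.143$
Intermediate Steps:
$Z = - \frac{1}{4}$ ($Z = \left(-1\right) \frac{1}{4} = - \frac{1}{4} \approx -0.25$)
$S = 2$ ($S = -2 + \left(-5 + 3\right)^{2} = -2 + \left(-2\right)^{2} = -2 + 4 = 2$)
$E{\left(o \right)} = \frac{- \frac{1}{4} + o}{2 o}$ ($E{\left(o \right)} = \frac{o - \frac{1}{4}}{o + o} = \frac{- \frac{1}{4} + o}{2 o}$)
$B{\left(z \right)} = \frac{16}{7}$ ($B{\left(z \right)} = \frac{1}{\frac{1}{8} \cdot \frac{1}{2} \left(-1 + 4 \cdot 2\right)} = \frac{1}{\frac{1}{8} \cdot \frac{1}{2} \left(-1 + 8\right)} = \frac{1}{\frac{1}{8} \cdot \frac{1}{2} \cdot 7} = \frac{1}{\frac{7}{16}} = \frac{16}{7}$)
$3 B{\left(-1 \right)} \left(-6\right) = 3 \cdot \frac{16}{7} \left(-6\right) = \frac{48}{7} \left(-6\right) = - \frac{288}{7}$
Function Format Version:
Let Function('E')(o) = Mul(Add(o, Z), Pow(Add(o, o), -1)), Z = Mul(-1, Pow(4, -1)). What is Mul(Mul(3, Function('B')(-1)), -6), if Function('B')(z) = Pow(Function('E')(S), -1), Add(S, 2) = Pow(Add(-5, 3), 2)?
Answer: Rational(-288, 7) ≈ -41.143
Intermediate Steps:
Z = Rational(-1, 4) (Z = Mul(-1, Rational(1, 4)) = Rational(-1, 4) ≈ -0.25000)
S = 2 (S = Add(-2, Pow(Add(-5, 3), 2)) = Add(-2, Pow(-2, 2)) = Add(-2, 4) = 2)
Function('E')(o) = Mul(Rational(1, 2), Pow(o, -1), Add(Rational(-1, 4), o)) (Function('E')(o) = Mul(Add(o, Rational(-1, 4)), Pow(Add(o, o), -1)) = Mul(Add(Rational(-1, 4), o), Pow(Mul(2, o), -1)) = Mul(Add(Rational(-1, 4), o), Mul(Rational(1, 2), Pow(o, -1))) = Mul(Rational(1, 2), Pow(o, -1), Add(Rational(-1, 4), o)))
Function('B')(z) = Rational(16, 7) (Function('B')(z) = Pow(Mul(Rational(1, 8), Pow(2, -1), Add(-1, Mul(4, 2))), -1) = Pow(Mul(Rational(1, 8), Rational(1, 2), Add(-1, 8)), -1) = Pow(Mul(Rational(1, 8), Rational(1, 2), 7), -1) = Pow(Rational(7, 16), -1) = Rational(16, 7))
Mul(Mul(3, Function('B')(-1)), -6) = Mul(Mul(3, Rational(16, 7)), -6) = Mul(Rational(48, 7), -6) = Rational(-288, 7)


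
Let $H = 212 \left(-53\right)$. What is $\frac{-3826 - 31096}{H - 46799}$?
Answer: $\frac{34922}{58035} \approx 0.60174$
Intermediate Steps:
$H = -11236$
$\frac{-3826 - 31096}{H - 46799} = \frac{-3826 - 31096}{-11236 - 46799} = - \frac{34922}{-58035} = \left(-34922\right) \left(- \frac{1}{58035}\right) = \frac{34922}{58035}$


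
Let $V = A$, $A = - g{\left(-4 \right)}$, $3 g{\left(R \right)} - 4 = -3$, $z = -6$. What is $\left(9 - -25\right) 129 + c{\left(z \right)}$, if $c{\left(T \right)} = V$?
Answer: $\frac{13157}{3} \approx 4385.7$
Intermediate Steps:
$g{\left(R \right)} = \frac{1}{3}$ ($g{\left(R \right)} = \frac{4}{3} + \frac{1}{3} \left(-3\right) = \frac{4}{3} - 1 = \frac{1}{3}$)
$A = - \frac{1}{3}$ ($A = \left(-1\right) \frac{1}{3} = - \frac{1}{3} \approx -0.33333$)
$V = - \frac{1}{3} \approx -0.33333$
$c{\left(T \right)} = - \frac{1}{3}$
$\left(9 - -25\right) 129 + c{\left(z \right)} = \left(9 - -25\right) 129 - \frac{1}{3} = \left(9 + 25\right) 129 - \frac{1}{3} = 34 \cdot 129 - \frac{1}{3} = 4386 - \frac{1}{3} = \frac{13157}{3}$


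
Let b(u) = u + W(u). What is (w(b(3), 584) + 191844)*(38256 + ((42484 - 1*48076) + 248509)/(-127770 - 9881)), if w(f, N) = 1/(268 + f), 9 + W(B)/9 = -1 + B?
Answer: 210121485338074667/28631408 ≈ 7.3388e+9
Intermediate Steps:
W(B) = -90 + 9*B (W(B) = -81 + 9*(-1 + B) = -81 + (-9 + 9*B) = -90 + 9*B)
b(u) = -90 + 10*u (b(u) = u + (-90 + 9*u) = -90 + 10*u)
(w(b(3), 584) + 191844)*(38256 + ((42484 - 1*48076) + 248509)/(-127770 - 9881)) = (1/(268 + (-90 + 10*3)) + 191844)*(38256 + ((42484 - 1*48076) + 248509)/(-127770 - 9881)) = (1/(268 + (-90 + 30)) + 191844)*(38256 + ((42484 - 48076) + 248509)/(-137651)) = (1/(268 - 60) + 191844)*(38256 + (-5592 + 248509)*(-1/137651)) = (1/208 + 191844)*(38256 + 242917*(-1/137651)) = (1/208 + 191844)*(38256 - 242917/137651) = (39903553/208)*(5265733739/137651) = 210121485338074667/28631408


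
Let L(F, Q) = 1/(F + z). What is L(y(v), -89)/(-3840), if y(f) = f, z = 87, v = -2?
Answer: -1/326400 ≈ -3.0637e-6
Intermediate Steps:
L(F, Q) = 1/(87 + F) (L(F, Q) = 1/(F + 87) = 1/(87 + F))
L(y(v), -89)/(-3840) = 1/((87 - 2)*(-3840)) = -1/3840/85 = (1/85)*(-1/3840) = -1/326400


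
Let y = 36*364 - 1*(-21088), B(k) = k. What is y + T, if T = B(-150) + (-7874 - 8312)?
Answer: 17856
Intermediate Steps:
y = 34192 (y = 13104 + 21088 = 34192)
T = -16336 (T = -150 + (-7874 - 8312) = -150 - 16186 = -16336)
y + T = 34192 - 16336 = 17856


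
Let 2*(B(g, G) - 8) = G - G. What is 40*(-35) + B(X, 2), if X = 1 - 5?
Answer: -1392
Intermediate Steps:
X = -4
B(g, G) = 8 (B(g, G) = 8 + (G - G)/2 = 8 + (½)*0 = 8 + 0 = 8)
40*(-35) + B(X, 2) = 40*(-35) + 8 = -1400 + 8 = -1392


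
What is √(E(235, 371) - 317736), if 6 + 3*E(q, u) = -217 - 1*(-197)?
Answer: I*√2859702/3 ≈ 563.69*I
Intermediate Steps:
E(q, u) = -26/3 (E(q, u) = -2 + (-217 - 1*(-197))/3 = -2 + (-217 + 197)/3 = -2 + (⅓)*(-20) = -2 - 20/3 = -26/3)
√(E(235, 371) - 317736) = √(-26/3 - 317736) = √(-953234/3) = I*√2859702/3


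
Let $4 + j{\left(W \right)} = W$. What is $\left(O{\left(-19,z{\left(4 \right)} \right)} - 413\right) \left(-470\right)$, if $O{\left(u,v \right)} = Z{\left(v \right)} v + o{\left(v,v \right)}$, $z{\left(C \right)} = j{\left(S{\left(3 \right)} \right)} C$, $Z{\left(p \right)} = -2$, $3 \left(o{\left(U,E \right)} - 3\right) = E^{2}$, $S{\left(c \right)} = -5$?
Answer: $-44180$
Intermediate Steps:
$o{\left(U,E \right)} = 3 + \frac{E^{2}}{3}$
$j{\left(W \right)} = -4 + W$
$z{\left(C \right)} = - 9 C$ ($z{\left(C \right)} = \left(-4 - 5\right) C = - 9 C$)
$O{\left(u,v \right)} = 3 - 2 v + \frac{v^{2}}{3}$ ($O{\left(u,v \right)} = - 2 v + \left(3 + \frac{v^{2}}{3}\right) = 3 - 2 v + \frac{v^{2}}{3}$)
$\left(O{\left(-19,z{\left(4 \right)} \right)} - 413\right) \left(-470\right) = \left(\left(3 - 2 \left(\left(-9\right) 4\right) + \frac{\left(\left(-9\right) 4\right)^{2}}{3}\right) - 413\right) \left(-470\right) = \left(\left(3 - -72 + \frac{\left(-36\right)^{2}}{3}\right) - 413\right) \left(-470\right) = \left(\left(3 + 72 + \frac{1}{3} \cdot 1296\right) - 413\right) \left(-470\right) = \left(\left(3 + 72 + 432\right) - 413\right) \left(-470\right) = \left(507 - 413\right) \left(-470\right) = 94 \left(-470\right) = -44180$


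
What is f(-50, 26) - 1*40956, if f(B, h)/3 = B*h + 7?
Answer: -44835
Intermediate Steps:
f(B, h) = 21 + 3*B*h (f(B, h) = 3*(B*h + 7) = 3*(7 + B*h) = 21 + 3*B*h)
f(-50, 26) - 1*40956 = (21 + 3*(-50)*26) - 1*40956 = (21 - 3900) - 40956 = -3879 - 40956 = -44835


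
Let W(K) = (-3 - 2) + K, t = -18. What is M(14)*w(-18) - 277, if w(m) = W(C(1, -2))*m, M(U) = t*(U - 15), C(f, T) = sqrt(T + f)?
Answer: 1343 - 324*I ≈ 1343.0 - 324.0*I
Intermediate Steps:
W(K) = -5 + K
M(U) = 270 - 18*U (M(U) = -18*(U - 15) = -18*(-15 + U) = 270 - 18*U)
w(m) = m*(-5 + I) (w(m) = (-5 + sqrt(-2 + 1))*m = (-5 + sqrt(-1))*m = (-5 + I)*m = m*(-5 + I))
M(14)*w(-18) - 277 = (270 - 18*14)*(-18*(-5 + I)) - 277 = (270 - 252)*(90 - 18*I) - 277 = 18*(90 - 18*I) - 277 = (1620 - 324*I) - 277 = 1343 - 324*I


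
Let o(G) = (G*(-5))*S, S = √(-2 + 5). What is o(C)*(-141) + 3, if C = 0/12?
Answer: 3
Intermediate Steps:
S = √3 ≈ 1.7320
C = 0 (C = 0*(1/12) = 0)
o(G) = -5*G*√3 (o(G) = (G*(-5))*√3 = (-5*G)*√3 = -5*G*√3)
o(C)*(-141) + 3 = -5*0*√3*(-141) + 3 = 0*(-141) + 3 = 0 + 3 = 3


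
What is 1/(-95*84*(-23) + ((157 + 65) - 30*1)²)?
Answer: 1/220404 ≈ 4.5371e-6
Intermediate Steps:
1/(-95*84*(-23) + ((157 + 65) - 30*1)²) = 1/(-7980*(-23) + (222 - 30)²) = 1/(183540 + 192²) = 1/(183540 + 36864) = 1/220404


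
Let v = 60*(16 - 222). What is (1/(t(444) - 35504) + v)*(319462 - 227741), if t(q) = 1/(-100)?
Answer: -4024988649467660/3550401 ≈ -1.1337e+9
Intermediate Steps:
t(q) = -1/100
v = -12360 (v = 60*(-206) = -12360)
(1/(t(444) - 35504) + v)*(319462 - 227741) = (1/(-1/100 - 35504) - 12360)*(319462 - 227741) = (1/(-3550401/100) - 12360)*91721 = (-100/3550401 - 12360)*91721 = -43882956460/3550401*91721 = -4024988649467660/3550401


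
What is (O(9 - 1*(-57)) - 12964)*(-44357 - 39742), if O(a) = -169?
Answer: 1104472167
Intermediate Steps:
(O(9 - 1*(-57)) - 12964)*(-44357 - 39742) = (-169 - 12964)*(-44357 - 39742) = -13133*(-84099) = 1104472167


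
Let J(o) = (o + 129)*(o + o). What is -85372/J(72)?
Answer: -21343/7236 ≈ -2.9496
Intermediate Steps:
J(o) = 2*o*(129 + o) (J(o) = (129 + o)*(2*o) = 2*o*(129 + o))
-85372/J(72) = -85372*1/(144*(129 + 72)) = -85372/(2*72*201) = -85372/28944 = -85372*1/28944 = -21343/7236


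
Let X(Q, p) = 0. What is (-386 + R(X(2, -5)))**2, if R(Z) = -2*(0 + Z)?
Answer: 148996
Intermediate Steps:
R(Z) = -2*Z
(-386 + R(X(2, -5)))**2 = (-386 - 2*0)**2 = (-386 + 0)**2 = (-386)**2 = 148996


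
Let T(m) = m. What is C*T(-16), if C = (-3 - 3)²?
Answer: -576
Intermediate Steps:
C = 36 (C = (-6)² = 36)
C*T(-16) = 36*(-16) = -576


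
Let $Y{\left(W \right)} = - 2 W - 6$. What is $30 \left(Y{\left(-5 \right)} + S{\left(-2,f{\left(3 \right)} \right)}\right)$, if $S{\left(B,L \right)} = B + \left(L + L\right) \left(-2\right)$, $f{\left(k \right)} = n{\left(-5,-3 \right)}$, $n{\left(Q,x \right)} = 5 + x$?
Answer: $-180$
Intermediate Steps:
$Y{\left(W \right)} = -6 - 2 W$
$f{\left(k \right)} = 2$ ($f{\left(k \right)} = 5 - 3 = 2$)
$S{\left(B,L \right)} = B - 4 L$ ($S{\left(B,L \right)} = B + 2 L \left(-2\right) = B - 4 L$)
$30 \left(Y{\left(-5 \right)} + S{\left(-2,f{\left(3 \right)} \right)}\right) = 30 \left(\left(-6 - -10\right) - 10\right) = 30 \left(\left(-6 + 10\right) - 10\right) = 30 \left(4 - 10\right) = 30 \left(-6\right) = -180$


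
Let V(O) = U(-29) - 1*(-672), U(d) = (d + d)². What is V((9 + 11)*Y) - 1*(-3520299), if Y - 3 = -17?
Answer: 3524335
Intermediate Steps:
Y = -14 (Y = 3 - 17 = -14)
U(d) = 4*d² (U(d) = (2*d)² = 4*d²)
V(O) = 4036 (V(O) = 4*(-29)² - 1*(-672) = 4*841 + 672 = 3364 + 672 = 4036)
V((9 + 11)*Y) - 1*(-3520299) = 4036 - 1*(-3520299) = 4036 + 3520299 = 3524335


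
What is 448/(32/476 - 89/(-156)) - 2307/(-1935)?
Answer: 5373357631/7636155 ≈ 703.67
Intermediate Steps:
448/(32/476 - 89/(-156)) - 2307/(-1935) = 448/(32*(1/476) - 89*(-1/156)) - 2307*(-1/1935) = 448/(8/119 + 89/156) + 769/645 = 448/(11839/18564) + 769/645 = 448*(18564/11839) + 769/645 = 8316672/11839 + 769/645 = 5373357631/7636155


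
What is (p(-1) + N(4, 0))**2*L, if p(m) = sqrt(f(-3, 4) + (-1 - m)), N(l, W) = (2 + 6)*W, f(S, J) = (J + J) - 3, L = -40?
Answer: -200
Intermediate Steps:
f(S, J) = -3 + 2*J (f(S, J) = 2*J - 3 = -3 + 2*J)
N(l, W) = 8*W
p(m) = sqrt(4 - m) (p(m) = sqrt((-3 + 2*4) + (-1 - m)) = sqrt((-3 + 8) + (-1 - m)) = sqrt(5 + (-1 - m)) = sqrt(4 - m))
(p(-1) + N(4, 0))**2*L = (sqrt(4 - 1*(-1)) + 8*0)**2*(-40) = (sqrt(4 + 1) + 0)**2*(-40) = (sqrt(5) + 0)**2*(-40) = (sqrt(5))**2*(-40) = 5*(-40) = -200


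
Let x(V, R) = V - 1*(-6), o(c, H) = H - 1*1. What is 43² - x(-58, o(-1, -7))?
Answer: 1901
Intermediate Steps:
o(c, H) = -1 + H (o(c, H) = H - 1 = -1 + H)
x(V, R) = 6 + V (x(V, R) = V + 6 = 6 + V)
43² - x(-58, o(-1, -7)) = 43² - (6 - 58) = 1849 - 1*(-52) = 1849 + 52 = 1901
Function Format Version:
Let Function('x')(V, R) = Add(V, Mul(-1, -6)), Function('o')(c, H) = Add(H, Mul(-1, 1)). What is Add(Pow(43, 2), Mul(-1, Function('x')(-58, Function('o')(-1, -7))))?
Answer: 1901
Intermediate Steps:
Function('o')(c, H) = Add(-1, H) (Function('o')(c, H) = Add(H, -1) = Add(-1, H))
Function('x')(V, R) = Add(6, V) (Function('x')(V, R) = Add(V, 6) = Add(6, V))
Add(Pow(43, 2), Mul(-1, Function('x')(-58, Function('o')(-1, -7)))) = Add(Pow(43, 2), Mul(-1, Add(6, -58))) = Add(1849, Mul(-1, -52)) = Add(1849, 52) = 1901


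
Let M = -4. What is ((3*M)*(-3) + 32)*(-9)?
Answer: -612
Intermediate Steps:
((3*M)*(-3) + 32)*(-9) = ((3*(-4))*(-3) + 32)*(-9) = (-12*(-3) + 32)*(-9) = (36 + 32)*(-9) = 68*(-9) = -612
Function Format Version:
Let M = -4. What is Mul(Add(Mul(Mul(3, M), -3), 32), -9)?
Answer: -612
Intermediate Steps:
Mul(Add(Mul(Mul(3, M), -3), 32), -9) = Mul(Add(Mul(Mul(3, -4), -3), 32), -9) = Mul(Add(Mul(-12, -3), 32), -9) = Mul(Add(36, 32), -9) = Mul(68, -9) = -612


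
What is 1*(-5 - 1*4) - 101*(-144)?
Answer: 14535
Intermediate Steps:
1*(-5 - 1*4) - 101*(-144) = 1*(-5 - 4) + 14544 = 1*(-9) + 14544 = -9 + 14544 = 14535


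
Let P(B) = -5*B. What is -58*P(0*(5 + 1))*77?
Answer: 0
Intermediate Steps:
-58*P(0*(5 + 1))*77 = -(-290)*0*(5 + 1)*77 = -(-290)*0*6*77 = -(-290)*0*77 = -58*0*77 = 0*77 = 0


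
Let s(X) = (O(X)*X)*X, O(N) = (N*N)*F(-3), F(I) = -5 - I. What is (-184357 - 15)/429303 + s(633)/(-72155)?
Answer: 137850617922137266/30976357965 ≈ 4.4502e+6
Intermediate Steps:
O(N) = -2*N² (O(N) = (N*N)*(-5 - 1*(-3)) = N²*(-5 + 3) = N²*(-2) = -2*N²)
s(X) = -2*X⁴ (s(X) = ((-2*X²)*X)*X = (-2*X³)*X = -2*X⁴)
(-184357 - 15)/429303 + s(633)/(-72155) = (-184357 - 15)/429303 - 2*633⁴/(-72155) = -184372*1/429303 - 2*160551674721*(-1/72155) = -184372/429303 - 321103349442*(-1/72155) = -184372/429303 + 321103349442/72155 = 137850617922137266/30976357965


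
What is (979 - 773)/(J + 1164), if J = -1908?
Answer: -103/372 ≈ -0.27688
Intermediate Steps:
(979 - 773)/(J + 1164) = (979 - 773)/(-1908 + 1164) = 206/(-744) = 206*(-1/744) = -103/372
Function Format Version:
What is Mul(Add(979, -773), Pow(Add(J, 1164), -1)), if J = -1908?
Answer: Rational(-103, 372) ≈ -0.27688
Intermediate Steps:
Mul(Add(979, -773), Pow(Add(J, 1164), -1)) = Mul(Add(979, -773), Pow(Add(-1908, 1164), -1)) = Mul(206, Pow(-744, -1)) = Mul(206, Rational(-1, 744)) = Rational(-103, 372)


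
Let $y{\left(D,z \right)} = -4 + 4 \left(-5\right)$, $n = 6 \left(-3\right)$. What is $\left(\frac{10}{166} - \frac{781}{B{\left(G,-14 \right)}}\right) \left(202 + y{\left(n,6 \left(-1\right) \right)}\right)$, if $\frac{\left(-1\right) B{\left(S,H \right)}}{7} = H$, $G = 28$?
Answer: $- \frac{5725637}{4067} \approx -1407.8$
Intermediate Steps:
$B{\left(S,H \right)} = - 7 H$
$n = -18$
$y{\left(D,z \right)} = -24$ ($y{\left(D,z \right)} = -4 - 20 = -24$)
$\left(\frac{10}{166} - \frac{781}{B{\left(G,-14 \right)}}\right) \left(202 + y{\left(n,6 \left(-1\right) \right)}\right) = \left(\frac{10}{166} - \frac{781}{\left(-7\right) \left(-14\right)}\right) \left(202 - 24\right) = \left(10 \cdot \frac{1}{166} - \frac{781}{98}\right) 178 = \left(\frac{5}{83} - \frac{781}{98}\right) 178 = \left(- \frac{64333}{8134}\right) 178 = - \frac{5725637}{4067}$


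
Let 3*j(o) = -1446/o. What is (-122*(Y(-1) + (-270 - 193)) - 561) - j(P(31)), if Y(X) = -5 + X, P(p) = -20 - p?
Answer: 2889025/51 ≈ 56648.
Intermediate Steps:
j(o) = -482/o (j(o) = (-1446/o)/3 = -482/o)
(-122*(Y(-1) + (-270 - 193)) - 561) - j(P(31)) = (-122*((-5 - 1) + (-270 - 193)) - 561) - (-482)/(-20 - 1*31) = (-122*(-6 - 463) - 561) - (-482)/(-20 - 31) = (-122*(-469) - 561) - (-482)/(-51) = (57218 - 561) - (-482)*(-1)/51 = 56657 - 1*482/51 = 56657 - 482/51 = 2889025/51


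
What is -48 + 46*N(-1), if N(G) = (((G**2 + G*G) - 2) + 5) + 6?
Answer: 458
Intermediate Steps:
N(G) = 9 + 2*G**2 (N(G) = (((G**2 + G**2) - 2) + 5) + 6 = ((2*G**2 - 2) + 5) + 6 = ((-2 + 2*G**2) + 5) + 6 = (3 + 2*G**2) + 6 = 9 + 2*G**2)
-48 + 46*N(-1) = -48 + 46*(9 + 2*(-1)**2) = -48 + 46*(9 + 2*1) = -48 + 46*(9 + 2) = -48 + 46*11 = -48 + 506 = 458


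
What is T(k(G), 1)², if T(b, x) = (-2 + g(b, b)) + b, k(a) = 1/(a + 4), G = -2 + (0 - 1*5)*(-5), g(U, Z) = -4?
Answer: 25921/729 ≈ 35.557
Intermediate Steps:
G = 23 (G = -2 + (0 - 5)*(-5) = -2 - 5*(-5) = -2 + 25 = 23)
k(a) = 1/(4 + a)
T(b, x) = -6 + b (T(b, x) = (-2 - 4) + b = -6 + b)
T(k(G), 1)² = (-6 + 1/(4 + 23))² = (-6 + 1/27)² = (-161/27)² = 25921/729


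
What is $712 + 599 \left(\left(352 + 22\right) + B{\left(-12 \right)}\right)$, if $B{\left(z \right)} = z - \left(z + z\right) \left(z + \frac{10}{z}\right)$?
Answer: $33058$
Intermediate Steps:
$B{\left(z \right)} = z - 2 z \left(z + \frac{10}{z}\right)$
$712 + 599 \left(\left(352 + 22\right) + B{\left(-12 \right)}\right) = 712 + 599 \left(\left(352 + 22\right) - \left(32 + 288\right)\right) = 712 + 599 \left(374 - 320\right) = 712 + 599 \cdot 54 = 712 + 32346 = 33058$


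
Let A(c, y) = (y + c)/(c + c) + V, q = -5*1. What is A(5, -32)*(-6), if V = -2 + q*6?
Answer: 1041/5 ≈ 208.20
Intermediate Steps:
q = -5
V = -32 (V = -2 - 5*6 = -2 - 30 = -32)
A(c, y) = -32 + (c + y)/(2*c) (A(c, y) = (y + c)/(c + c) - 32 = (c + y)/((2*c)) - 32 = (c + y)*(1/(2*c)) - 32 = (c + y)/(2*c) - 32 = -32 + (c + y)/(2*c))
A(5, -32)*(-6) = ((1/2)*(-32 - 63*5)/5)*(-6) = ((1/2)*(1/5)*(-32 - 315))*(-6) = ((1/2)*(1/5)*(-347))*(-6) = -347/10*(-6) = 1041/5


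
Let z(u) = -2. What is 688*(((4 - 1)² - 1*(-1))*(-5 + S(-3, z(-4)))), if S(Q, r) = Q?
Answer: -55040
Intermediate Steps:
688*(((4 - 1)² - 1*(-1))*(-5 + S(-3, z(-4)))) = 688*(((4 - 1)² - 1*(-1))*(-5 - 3)) = 688*((3² + 1)*(-8)) = 688*((9 + 1)*(-8)) = 688*(10*(-8)) = 688*(-80) = -55040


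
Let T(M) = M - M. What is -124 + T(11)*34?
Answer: -124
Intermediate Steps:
T(M) = 0
-124 + T(11)*34 = -124 + 0*34 = -124 + 0 = -124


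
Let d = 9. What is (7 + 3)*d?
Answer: 90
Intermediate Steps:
(7 + 3)*d = (7 + 3)*9 = 10*9 = 90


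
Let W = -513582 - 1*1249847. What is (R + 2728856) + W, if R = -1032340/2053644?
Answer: 495660583412/513411 ≈ 9.6543e+5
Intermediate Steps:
W = -1763429 (W = -513582 - 1249847 = -1763429)
R = -258085/513411 (R = -1032340*1/2053644 = -258085/513411 ≈ -0.50269)
(R + 2728856) + W = (-258085/513411 + 2728856) - 1763429 = 1401024429731/513411 - 1763429 = 495660583412/513411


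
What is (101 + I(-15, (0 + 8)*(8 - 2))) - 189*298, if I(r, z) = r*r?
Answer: -55996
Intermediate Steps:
I(r, z) = r**2
(101 + I(-15, (0 + 8)*(8 - 2))) - 189*298 = (101 + (-15)**2) - 189*298 = (101 + 225) - 56322 = 326 - 56322 = -55996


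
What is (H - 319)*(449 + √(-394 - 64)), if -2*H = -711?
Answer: 32777/2 + 73*I*√458/2 ≈ 16389.0 + 781.13*I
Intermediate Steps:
H = 711/2 (H = -½*(-711) = 711/2 ≈ 355.50)
(H - 319)*(449 + √(-394 - 64)) = (711/2 - 319)*(449 + √(-394 - 64)) = 73*(449 + √(-458))/2 = 73*(449 + I*√458)/2 = 32777/2 + 73*I*√458/2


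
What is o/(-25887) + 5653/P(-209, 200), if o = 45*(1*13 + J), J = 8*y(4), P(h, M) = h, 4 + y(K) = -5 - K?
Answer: -48494452/1803461 ≈ -26.890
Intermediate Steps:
y(K) = -9 - K (y(K) = -4 + (-5 - K) = -9 - K)
J = -104 (J = 8*(-9 - 1*4) = 8*(-9 - 4) = 8*(-13) = -104)
o = -4095 (o = 45*(1*13 - 104) = 45*(13 - 104) = 45*(-91) = -4095)
o/(-25887) + 5653/P(-209, 200) = -4095/(-25887) + 5653/(-209) = -4095*(-1/25887) + 5653*(-1/209) = 1365/8629 - 5653/209 = -48494452/1803461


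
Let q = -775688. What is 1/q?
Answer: -1/775688 ≈ -1.2892e-6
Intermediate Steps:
1/q = 1/(-775688) = -1/775688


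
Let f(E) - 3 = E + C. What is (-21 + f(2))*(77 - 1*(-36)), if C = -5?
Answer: -2373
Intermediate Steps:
f(E) = -2 + E (f(E) = 3 + (E - 5) = 3 + (-5 + E) = -2 + E)
(-21 + f(2))*(77 - 1*(-36)) = (-21 + (-2 + 2))*(77 - 1*(-36)) = (-21 + 0)*(77 + 36) = -21*113 = -2373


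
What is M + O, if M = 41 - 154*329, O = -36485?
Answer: -87110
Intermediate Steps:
M = -50625 (M = 41 - 50666 = -50625)
M + O = -50625 - 36485 = -87110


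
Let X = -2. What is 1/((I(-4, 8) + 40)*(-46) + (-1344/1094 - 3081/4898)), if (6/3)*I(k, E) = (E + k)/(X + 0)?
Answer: -33914/60904713 ≈ -0.00055684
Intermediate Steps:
I(k, E) = -E/4 - k/4 (I(k, E) = ((E + k)/(-2 + 0))/2 = ((E + k)/(-2))/2 = ((E + k)*(-½))/2 = (-E/2 - k/2)/2 = -E/4 - k/4)
1/((I(-4, 8) + 40)*(-46) + (-1344/1094 - 3081/4898)) = 1/(((-¼*8 - ¼*(-4)) + 40)*(-46) + (-1344/1094 - 3081/4898)) = 1/(((-2 + 1) + 40)*(-46) + (-1344*1/1094 - 3081*1/4898)) = 1/((-1 + 40)*(-46) + (-672/547 - 39/62)) = 1/(39*(-46) - 62997/33914) = 1/(-1794 - 62997/33914) = 1/(-60904713/33914) = -33914/60904713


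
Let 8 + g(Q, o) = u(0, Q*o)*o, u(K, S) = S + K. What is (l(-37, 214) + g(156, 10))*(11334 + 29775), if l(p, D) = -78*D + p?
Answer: -46740933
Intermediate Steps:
u(K, S) = K + S
l(p, D) = p - 78*D
g(Q, o) = -8 + Q*o**2 (g(Q, o) = -8 + (0 + Q*o)*o = -8 + (Q*o)*o = -8 + Q*o**2)
(l(-37, 214) + g(156, 10))*(11334 + 29775) = ((-37 - 78*214) + (-8 + 156*10**2))*(11334 + 29775) = ((-37 - 16692) + (-8 + 156*100))*41109 = (-16729 + (-8 + 15600))*41109 = (-16729 + 15592)*41109 = -1137*41109 = -46740933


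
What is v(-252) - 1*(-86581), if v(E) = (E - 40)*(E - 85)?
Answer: 184985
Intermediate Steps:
v(E) = (-85 + E)*(-40 + E) (v(E) = (-40 + E)*(-85 + E) = (-85 + E)*(-40 + E))
v(-252) - 1*(-86581) = (3400 + (-252)**2 - 125*(-252)) - 1*(-86581) = (3400 + 63504 + 31500) + 86581 = 98404 + 86581 = 184985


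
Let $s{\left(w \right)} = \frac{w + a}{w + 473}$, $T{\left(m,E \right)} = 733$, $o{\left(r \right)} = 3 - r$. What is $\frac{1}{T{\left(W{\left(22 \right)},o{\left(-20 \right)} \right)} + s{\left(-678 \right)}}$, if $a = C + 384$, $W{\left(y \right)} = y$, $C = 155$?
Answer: $\frac{205}{150404} \approx 0.001363$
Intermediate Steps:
$a = 539$ ($a = 155 + 384 = 539$)
$s{\left(w \right)} = \frac{539 + w}{473 + w}$ ($s{\left(w \right)} = \frac{w + 539}{w + 473} = \frac{539 + w}{473 + w}$)
$\frac{1}{T{\left(W{\left(22 \right)},o{\left(-20 \right)} \right)} + s{\left(-678 \right)}} = \frac{1}{733 + \frac{539 - 678}{473 - 678}} = \frac{1}{733 + \frac{1}{-205} \left(-139\right)} = \frac{1}{733 - - \frac{139}{205}} = \frac{1}{733 + \frac{139}{205}} = \frac{1}{\frac{150404}{205}} = \frac{205}{150404}$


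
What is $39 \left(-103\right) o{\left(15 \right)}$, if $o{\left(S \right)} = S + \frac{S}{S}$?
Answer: $-64272$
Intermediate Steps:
$o{\left(S \right)} = 1 + S$ ($o{\left(S \right)} = S + 1 = 1 + S$)
$39 \left(-103\right) o{\left(15 \right)} = 39 \left(-103\right) \left(1 + 15\right) = \left(-4017\right) 16 = -64272$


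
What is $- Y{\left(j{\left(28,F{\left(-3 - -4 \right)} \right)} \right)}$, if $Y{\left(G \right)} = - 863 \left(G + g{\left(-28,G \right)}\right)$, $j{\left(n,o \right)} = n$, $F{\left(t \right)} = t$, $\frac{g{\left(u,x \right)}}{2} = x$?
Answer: $72492$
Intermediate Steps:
$g{\left(u,x \right)} = 2 x$
$Y{\left(G \right)} = - 2589 G$ ($Y{\left(G \right)} = - 863 \left(G + 2 G\right) = - 863 \cdot 3 G = - 2589 G$)
$- Y{\left(j{\left(28,F{\left(-3 - -4 \right)} \right)} \right)} = - \left(-2589\right) 28 = \left(-1\right) \left(-72492\right) = 72492$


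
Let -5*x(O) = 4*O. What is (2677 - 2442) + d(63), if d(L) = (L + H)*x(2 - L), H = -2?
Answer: 16059/5 ≈ 3211.8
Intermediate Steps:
x(O) = -4*O/5
d(L) = (-2 + L)*(-8/5 + 4*L/5) (d(L) = (L - 2)*(-4*(2 - L)/5) = (-2 + L)*(-8/5 + 4*L/5))
(2677 - 2442) + d(63) = (2677 - 2442) + 4*(-2 + 63)**2/5 = 235 + (4/5)*61**2 = 235 + (4/5)*3721 = 235 + 14884/5 = 16059/5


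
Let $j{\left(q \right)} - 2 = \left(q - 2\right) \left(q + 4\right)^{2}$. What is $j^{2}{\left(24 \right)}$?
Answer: $297562500$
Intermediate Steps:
$j{\left(q \right)} = 2 + \left(4 + q\right)^{2} \left(-2 + q\right)$ ($j{\left(q \right)} = 2 + \left(q - 2\right) \left(q + 4\right)^{2} = 2 + \left(-2 + q\right) \left(4 + q\right)^{2} = 2 + \left(4 + q\right)^{2} \left(-2 + q\right)$)
$j^{2}{\left(24 \right)} = \left(-30 + 24^{3} + 6 \cdot 24^{2}\right)^{2} = \left(-30 + 13824 + 6 \cdot 576\right)^{2} = \left(-30 + 13824 + 3456\right)^{2} = 17250^{2} = 297562500$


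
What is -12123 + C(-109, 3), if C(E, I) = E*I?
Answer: -12450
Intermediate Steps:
-12123 + C(-109, 3) = -12123 - 109*3 = -12123 - 327 = -12450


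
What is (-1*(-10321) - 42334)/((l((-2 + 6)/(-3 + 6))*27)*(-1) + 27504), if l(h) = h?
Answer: -3557/3052 ≈ -1.1655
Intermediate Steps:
(-1*(-10321) - 42334)/((l((-2 + 6)/(-3 + 6))*27)*(-1) + 27504) = (-1*(-10321) - 42334)/((((-2 + 6)/(-3 + 6))*27)*(-1) + 27504) = (10321 - 42334)/(((4/3)*27)*(-1) + 27504) = -32013/(((4*(⅓))*27)*(-1) + 27504) = -32013/(((4/3)*27)*(-1) + 27504) = -32013/(36*(-1) + 27504) = -32013/(-36 + 27504) = -32013/27468 = -32013*1/27468 = -3557/3052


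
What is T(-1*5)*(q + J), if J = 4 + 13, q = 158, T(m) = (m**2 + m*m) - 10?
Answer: 7000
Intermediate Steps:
T(m) = -10 + 2*m**2 (T(m) = (m**2 + m**2) - 10 = 2*m**2 - 10 = -10 + 2*m**2)
J = 17
T(-1*5)*(q + J) = (-10 + 2*(-1*5)**2)*(158 + 17) = (-10 + 2*(-5)**2)*175 = (-10 + 2*25)*175 = (-10 + 50)*175 = 40*175 = 7000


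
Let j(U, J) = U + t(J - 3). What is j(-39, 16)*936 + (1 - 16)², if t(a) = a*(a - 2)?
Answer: 97569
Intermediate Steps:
t(a) = a*(-2 + a)
j(U, J) = U + (-5 + J)*(-3 + J) (j(U, J) = U + (J - 3)*(-2 + (J - 3)) = U + (-3 + J)*(-2 + (-3 + J)) = U + (-3 + J)*(-5 + J) = U + (-5 + J)*(-3 + J))
j(-39, 16)*936 + (1 - 16)² = (-39 + (-5 + 16)*(-3 + 16))*936 + (1 - 16)² = (-39 + 11*13)*936 + (-15)² = (-39 + 143)*936 + 225 = 104*936 + 225 = 97344 + 225 = 97569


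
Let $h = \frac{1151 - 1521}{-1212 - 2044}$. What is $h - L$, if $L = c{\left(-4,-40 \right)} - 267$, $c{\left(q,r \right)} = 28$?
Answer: $\frac{10521}{44} \approx 239.11$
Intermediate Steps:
$h = \frac{5}{44}$ ($h = - \frac{370}{-3256} = \left(-370\right) \left(- \frac{1}{3256}\right) = \frac{5}{44} \approx 0.11364$)
$L = -239$ ($L = 28 - 267 = -239$)
$h - L = \frac{5}{44} - -239 = \frac{5}{44} + 239 = \frac{10521}{44}$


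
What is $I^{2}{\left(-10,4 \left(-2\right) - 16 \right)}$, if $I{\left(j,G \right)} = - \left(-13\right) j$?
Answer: $16900$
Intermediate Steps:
$I{\left(j,G \right)} = 13 j$
$I^{2}{\left(-10,4 \left(-2\right) - 16 \right)} = \left(13 \left(-10\right)\right)^{2} = \left(-130\right)^{2} = 16900$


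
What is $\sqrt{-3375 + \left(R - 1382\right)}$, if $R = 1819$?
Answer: $i \sqrt{2938} \approx 54.203 i$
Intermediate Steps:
$\sqrt{-3375 + \left(R - 1382\right)} = \sqrt{-3375 + \left(1819 - 1382\right)} = \sqrt{-3375 + 437} = \sqrt{-2938} = i \sqrt{2938}$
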